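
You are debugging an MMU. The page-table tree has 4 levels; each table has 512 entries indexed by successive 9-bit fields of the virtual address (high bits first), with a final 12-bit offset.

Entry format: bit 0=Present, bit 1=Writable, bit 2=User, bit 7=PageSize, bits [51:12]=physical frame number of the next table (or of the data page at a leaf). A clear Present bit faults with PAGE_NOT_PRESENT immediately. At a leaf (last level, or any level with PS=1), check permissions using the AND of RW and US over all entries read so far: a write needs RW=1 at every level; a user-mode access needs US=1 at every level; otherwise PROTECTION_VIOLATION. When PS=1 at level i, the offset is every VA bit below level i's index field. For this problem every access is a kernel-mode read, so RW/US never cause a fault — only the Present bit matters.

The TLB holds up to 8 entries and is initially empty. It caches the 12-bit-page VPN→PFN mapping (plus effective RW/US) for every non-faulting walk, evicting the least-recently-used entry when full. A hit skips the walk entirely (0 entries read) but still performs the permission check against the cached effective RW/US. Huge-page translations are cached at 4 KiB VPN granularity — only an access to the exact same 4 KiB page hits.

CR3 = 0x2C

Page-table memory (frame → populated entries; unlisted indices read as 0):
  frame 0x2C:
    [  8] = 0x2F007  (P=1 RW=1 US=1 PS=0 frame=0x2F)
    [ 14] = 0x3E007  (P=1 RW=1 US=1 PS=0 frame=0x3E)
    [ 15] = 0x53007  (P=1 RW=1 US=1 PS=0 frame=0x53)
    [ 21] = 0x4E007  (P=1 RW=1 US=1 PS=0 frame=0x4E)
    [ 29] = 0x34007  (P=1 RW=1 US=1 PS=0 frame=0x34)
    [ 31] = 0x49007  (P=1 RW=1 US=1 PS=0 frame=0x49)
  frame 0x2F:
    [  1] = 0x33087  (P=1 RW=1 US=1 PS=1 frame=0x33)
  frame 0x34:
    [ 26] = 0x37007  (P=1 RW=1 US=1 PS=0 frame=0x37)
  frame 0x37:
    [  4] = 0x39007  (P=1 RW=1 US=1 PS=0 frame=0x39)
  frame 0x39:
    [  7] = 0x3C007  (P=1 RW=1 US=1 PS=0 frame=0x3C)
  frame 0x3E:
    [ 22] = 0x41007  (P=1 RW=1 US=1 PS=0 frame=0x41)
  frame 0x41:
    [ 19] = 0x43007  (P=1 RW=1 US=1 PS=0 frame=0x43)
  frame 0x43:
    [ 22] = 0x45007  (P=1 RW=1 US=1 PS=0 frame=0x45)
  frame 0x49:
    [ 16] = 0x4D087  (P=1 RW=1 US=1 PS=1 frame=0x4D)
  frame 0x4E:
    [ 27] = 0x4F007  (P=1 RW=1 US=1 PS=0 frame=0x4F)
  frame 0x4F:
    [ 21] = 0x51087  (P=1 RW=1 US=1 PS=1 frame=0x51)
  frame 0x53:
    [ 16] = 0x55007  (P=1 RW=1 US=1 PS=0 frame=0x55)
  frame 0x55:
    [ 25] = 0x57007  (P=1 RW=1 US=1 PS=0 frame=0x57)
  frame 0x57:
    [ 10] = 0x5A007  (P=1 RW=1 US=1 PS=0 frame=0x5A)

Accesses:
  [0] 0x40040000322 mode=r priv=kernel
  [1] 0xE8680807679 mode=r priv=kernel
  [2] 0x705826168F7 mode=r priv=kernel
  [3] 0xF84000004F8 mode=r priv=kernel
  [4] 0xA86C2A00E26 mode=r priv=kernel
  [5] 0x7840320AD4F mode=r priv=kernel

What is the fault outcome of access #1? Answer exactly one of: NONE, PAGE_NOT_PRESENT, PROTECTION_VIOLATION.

Trace:
#0 VA=0x40040000322 (r,kernel):
  L0: frame=0x2C idx=8 entry=0x2F007 [P=1 RW=1 US=1 PS=0]
  L1: frame=0x2F idx=1 entry=0x33087 [P=1 RW=1 US=1 PS=1]
  → PA=0x33322 (huge @L1)  (2 entries read)
#1 VA=0xE8680807679 (r,kernel):
  L0: frame=0x2C idx=29 entry=0x34007 [P=1 RW=1 US=1 PS=0]
  L1: frame=0x34 idx=26 entry=0x37007 [P=1 RW=1 US=1 PS=0]
  L2: frame=0x37 idx=4 entry=0x39007 [P=1 RW=1 US=1 PS=0]
  L3: frame=0x39 idx=7 entry=0x3C007 [P=1 RW=1 US=1 PS=0]
  → PA=0x3C679  (4 entries read)
#2 VA=0x705826168F7 (r,kernel):
  L0: frame=0x2C idx=14 entry=0x3E007 [P=1 RW=1 US=1 PS=0]
  L1: frame=0x3E idx=22 entry=0x41007 [P=1 RW=1 US=1 PS=0]
  L2: frame=0x41 idx=19 entry=0x43007 [P=1 RW=1 US=1 PS=0]
  L3: frame=0x43 idx=22 entry=0x45007 [P=1 RW=1 US=1 PS=0]
  → PA=0x458F7  (4 entries read)
#3 VA=0xF84000004F8 (r,kernel):
  L0: frame=0x2C idx=31 entry=0x49007 [P=1 RW=1 US=1 PS=0]
  L1: frame=0x49 idx=16 entry=0x4D087 [P=1 RW=1 US=1 PS=1]
  → PA=0x4D4F8 (huge @L1)  (2 entries read)
#4 VA=0xA86C2A00E26 (r,kernel):
  L0: frame=0x2C idx=21 entry=0x4E007 [P=1 RW=1 US=1 PS=0]
  L1: frame=0x4E idx=27 entry=0x4F007 [P=1 RW=1 US=1 PS=0]
  L2: frame=0x4F idx=21 entry=0x51087 [P=1 RW=1 US=1 PS=1]
  → PA=0x51E26 (huge @L2)  (3 entries read)
#5 VA=0x7840320AD4F (r,kernel):
  L0: frame=0x2C idx=15 entry=0x53007 [P=1 RW=1 US=1 PS=0]
  L1: frame=0x53 idx=16 entry=0x55007 [P=1 RW=1 US=1 PS=0]
  L2: frame=0x55 idx=25 entry=0x57007 [P=1 RW=1 US=1 PS=0]
  L3: frame=0x57 idx=10 entry=0x5A007 [P=1 RW=1 US=1 PS=0]
  → PA=0x5AD4F  (4 entries read)

Access #1 fault: NONE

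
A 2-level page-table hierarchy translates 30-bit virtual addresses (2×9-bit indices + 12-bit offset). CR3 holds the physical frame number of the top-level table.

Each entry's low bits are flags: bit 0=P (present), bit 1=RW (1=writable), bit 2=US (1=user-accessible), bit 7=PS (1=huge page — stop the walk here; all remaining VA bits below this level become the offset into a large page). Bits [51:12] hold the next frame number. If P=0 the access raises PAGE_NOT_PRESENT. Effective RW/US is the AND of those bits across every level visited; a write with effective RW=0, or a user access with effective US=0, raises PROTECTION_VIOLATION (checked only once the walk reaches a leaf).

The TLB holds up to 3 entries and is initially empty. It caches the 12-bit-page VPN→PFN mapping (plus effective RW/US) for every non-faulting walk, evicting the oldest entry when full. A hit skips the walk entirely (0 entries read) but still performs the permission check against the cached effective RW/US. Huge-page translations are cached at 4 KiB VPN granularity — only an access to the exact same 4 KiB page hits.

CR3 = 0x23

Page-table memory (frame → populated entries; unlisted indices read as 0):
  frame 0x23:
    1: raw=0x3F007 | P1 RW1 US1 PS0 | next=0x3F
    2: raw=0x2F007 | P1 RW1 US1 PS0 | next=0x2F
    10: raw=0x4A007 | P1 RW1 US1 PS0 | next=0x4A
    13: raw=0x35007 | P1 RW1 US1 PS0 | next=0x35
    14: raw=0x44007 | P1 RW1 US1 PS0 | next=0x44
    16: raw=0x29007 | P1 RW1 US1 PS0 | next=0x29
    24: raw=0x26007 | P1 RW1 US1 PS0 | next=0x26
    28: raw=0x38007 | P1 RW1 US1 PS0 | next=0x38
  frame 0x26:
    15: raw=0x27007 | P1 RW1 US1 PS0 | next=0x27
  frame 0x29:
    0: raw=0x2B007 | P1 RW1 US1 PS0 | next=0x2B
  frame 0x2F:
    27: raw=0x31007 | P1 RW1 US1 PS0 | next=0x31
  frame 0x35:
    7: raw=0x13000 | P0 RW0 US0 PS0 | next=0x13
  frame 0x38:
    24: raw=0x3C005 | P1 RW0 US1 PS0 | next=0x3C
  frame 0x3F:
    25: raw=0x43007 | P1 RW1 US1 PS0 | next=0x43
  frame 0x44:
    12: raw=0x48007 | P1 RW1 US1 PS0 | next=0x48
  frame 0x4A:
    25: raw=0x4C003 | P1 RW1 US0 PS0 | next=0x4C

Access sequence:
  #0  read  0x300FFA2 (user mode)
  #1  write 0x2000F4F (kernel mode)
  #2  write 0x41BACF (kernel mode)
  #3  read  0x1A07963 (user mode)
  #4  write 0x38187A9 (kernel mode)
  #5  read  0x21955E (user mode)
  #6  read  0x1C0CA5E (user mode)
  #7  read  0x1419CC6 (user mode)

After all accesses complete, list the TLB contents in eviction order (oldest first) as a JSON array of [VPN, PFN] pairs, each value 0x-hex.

Walk each access:
#0 VA=0x300FFA2 (r,user):
  lvl0: tbl 0x23, slot 24 ⇒ 0x26007 (P1/RW1/US1/PS0)
  lvl1: tbl 0x26, slot 15 ⇒ 0x27007 (P1/RW1/US1/PS0)
  ✓ 0x27FA2  — 2 lookups
#1 VA=0x2000F4F (w,kernel):
  lvl0: tbl 0x23, slot 16 ⇒ 0x29007 (P1/RW1/US1/PS0)
  lvl1: tbl 0x29, slot 0 ⇒ 0x2B007 (P1/RW1/US1/PS0)
  ✓ 0x2BF4F  — 2 lookups
#2 VA=0x41BACF (w,kernel):
  lvl0: tbl 0x23, slot 2 ⇒ 0x2F007 (P1/RW1/US1/PS0)
  lvl1: tbl 0x2F, slot 27 ⇒ 0x31007 (P1/RW1/US1/PS0)
  ✓ 0x31ACF  — 2 lookups
#3 VA=0x1A07963 (r,user):
  lvl0: tbl 0x23, slot 13 ⇒ 0x35007 (P1/RW1/US1/PS0)
  lvl1: tbl 0x35, slot 7 ⇒ 0x13000 (P0/RW0/US0/PS0)
  → PAGE_NOT_PRESENT  (2 entries read)
#4 VA=0x38187A9 (w,kernel):
  lvl0: tbl 0x23, slot 28 ⇒ 0x38007 (P1/RW1/US1/PS0)
  lvl1: tbl 0x38, slot 24 ⇒ 0x3C005 (P1/RW0/US1/PS0)
  → PROTECTION_VIOLATION  (2 entries read)
#5 VA=0x21955E (r,user):
  lvl0: tbl 0x23, slot 1 ⇒ 0x3F007 (P1/RW1/US1/PS0)
  lvl1: tbl 0x3F, slot 25 ⇒ 0x43007 (P1/RW1/US1/PS0)
  ✓ 0x4355E  — 2 lookups
#6 VA=0x1C0CA5E (r,user):
  lvl0: tbl 0x23, slot 14 ⇒ 0x44007 (P1/RW1/US1/PS0)
  lvl1: tbl 0x44, slot 12 ⇒ 0x48007 (P1/RW1/US1/PS0)
  ✓ 0x48A5E  — 2 lookups
#7 VA=0x1419CC6 (r,user):
  lvl0: tbl 0x23, slot 10 ⇒ 0x4A007 (P1/RW1/US1/PS0)
  lvl1: tbl 0x4A, slot 25 ⇒ 0x4C003 (P1/RW1/US0/PS0)
  → PROTECTION_VIOLATION  (2 entries read)

TLB: [["0x41B", "0x31"], ["0x219", "0x43"], ["0x1C0C", "0x48"]]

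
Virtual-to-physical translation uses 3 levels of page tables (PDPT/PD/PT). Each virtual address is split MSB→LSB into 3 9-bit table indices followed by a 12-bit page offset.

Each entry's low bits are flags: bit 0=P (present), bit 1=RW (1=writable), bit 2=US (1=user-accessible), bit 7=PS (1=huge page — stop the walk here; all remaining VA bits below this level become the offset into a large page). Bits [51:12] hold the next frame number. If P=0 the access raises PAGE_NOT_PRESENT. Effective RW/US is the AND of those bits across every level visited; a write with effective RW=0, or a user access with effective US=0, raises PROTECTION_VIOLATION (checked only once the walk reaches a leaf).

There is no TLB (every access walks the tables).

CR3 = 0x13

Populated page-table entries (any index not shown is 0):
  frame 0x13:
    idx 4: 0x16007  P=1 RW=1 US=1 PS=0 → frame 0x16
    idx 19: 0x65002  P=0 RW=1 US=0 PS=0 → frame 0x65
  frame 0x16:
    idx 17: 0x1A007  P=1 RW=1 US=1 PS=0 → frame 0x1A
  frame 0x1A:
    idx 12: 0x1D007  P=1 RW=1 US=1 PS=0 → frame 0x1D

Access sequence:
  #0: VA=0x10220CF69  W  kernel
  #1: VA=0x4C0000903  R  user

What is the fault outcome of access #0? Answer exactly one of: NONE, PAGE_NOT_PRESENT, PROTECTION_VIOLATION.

Walk each access:
#0 VA=0x10220CF69 (w,kernel):
  [0] read 0x13 idx=4: raw=0x16007 flags P=1 W=1 U=1 S=0
  [1] read 0x16 idx=17: raw=0x1A007 flags P=1 W=1 U=1 S=0
  [2] read 0x1A idx=12: raw=0x1D007 flags P=1 W=1 U=1 S=0
  → PA=0x1DF69  (3 entries read)
#1 VA=0x4C0000903 (r,user):
  [0] read 0x13 idx=19: raw=0x65002 flags P=0 W=1 U=0 S=0
  → PAGE_NOT_PRESENT  (1 entries read)

Access #0 fault: NONE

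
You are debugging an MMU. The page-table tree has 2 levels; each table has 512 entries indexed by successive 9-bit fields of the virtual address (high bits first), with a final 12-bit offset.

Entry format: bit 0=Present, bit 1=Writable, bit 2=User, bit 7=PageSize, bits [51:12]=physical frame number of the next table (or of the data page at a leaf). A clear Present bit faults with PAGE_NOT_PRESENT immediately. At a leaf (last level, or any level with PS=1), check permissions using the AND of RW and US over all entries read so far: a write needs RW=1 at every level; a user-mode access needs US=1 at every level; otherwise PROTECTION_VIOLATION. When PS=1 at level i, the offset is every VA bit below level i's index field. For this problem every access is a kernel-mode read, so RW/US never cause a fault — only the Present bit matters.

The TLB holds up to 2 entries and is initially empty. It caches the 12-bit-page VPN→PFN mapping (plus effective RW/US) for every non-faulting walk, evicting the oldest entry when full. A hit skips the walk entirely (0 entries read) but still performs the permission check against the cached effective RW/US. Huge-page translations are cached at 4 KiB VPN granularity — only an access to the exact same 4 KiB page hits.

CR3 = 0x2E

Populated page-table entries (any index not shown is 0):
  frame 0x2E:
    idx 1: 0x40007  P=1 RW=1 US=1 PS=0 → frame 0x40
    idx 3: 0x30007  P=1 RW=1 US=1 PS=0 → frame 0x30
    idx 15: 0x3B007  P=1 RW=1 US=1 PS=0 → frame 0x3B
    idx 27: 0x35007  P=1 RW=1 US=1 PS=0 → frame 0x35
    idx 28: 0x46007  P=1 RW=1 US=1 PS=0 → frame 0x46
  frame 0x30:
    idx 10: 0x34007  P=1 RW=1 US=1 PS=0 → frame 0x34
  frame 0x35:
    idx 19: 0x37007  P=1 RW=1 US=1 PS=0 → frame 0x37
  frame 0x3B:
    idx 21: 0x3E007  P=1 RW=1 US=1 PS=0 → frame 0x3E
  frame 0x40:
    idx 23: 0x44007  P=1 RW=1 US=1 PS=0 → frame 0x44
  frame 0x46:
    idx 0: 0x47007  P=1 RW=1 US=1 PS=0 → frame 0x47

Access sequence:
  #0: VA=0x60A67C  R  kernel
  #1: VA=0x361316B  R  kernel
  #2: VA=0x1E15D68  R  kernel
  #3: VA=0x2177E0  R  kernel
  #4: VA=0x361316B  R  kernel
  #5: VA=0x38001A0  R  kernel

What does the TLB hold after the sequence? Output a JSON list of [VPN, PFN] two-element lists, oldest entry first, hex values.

Per-access translation:
#0 VA=0x60A67C (r,kernel):
  L0 @0x2E[3] → 0x30007  P=1,RW=1,US=1,PS=0
  L1 @0x30[10] → 0x34007  P=1,RW=1,US=1,PS=0
  ⇒ phys 0x3467C  [2 reads]
#1 VA=0x361316B (r,kernel):
  L0 @0x2E[27] → 0x35007  P=1,RW=1,US=1,PS=0
  L1 @0x35[19] → 0x37007  P=1,RW=1,US=1,PS=0
  ⇒ phys 0x3716B  [2 reads]
#2 VA=0x1E15D68 (r,kernel):
  L0 @0x2E[15] → 0x3B007  P=1,RW=1,US=1,PS=0
  L1 @0x3B[21] → 0x3E007  P=1,RW=1,US=1,PS=0
  ⇒ phys 0x3ED68  [2 reads]
#3 VA=0x2177E0 (r,kernel):
  L0 @0x2E[1] → 0x40007  P=1,RW=1,US=1,PS=0
  L1 @0x40[23] → 0x44007  P=1,RW=1,US=1,PS=0
  ⇒ phys 0x447E0  [2 reads]
#4 VA=0x361316B (r,kernel):
  L0 @0x2E[27] → 0x35007  P=1,RW=1,US=1,PS=0
  L1 @0x35[19] → 0x37007  P=1,RW=1,US=1,PS=0
  ⇒ phys 0x3716B  [2 reads]
#5 VA=0x38001A0 (r,kernel):
  L0 @0x2E[28] → 0x46007  P=1,RW=1,US=1,PS=0
  L1 @0x46[0] → 0x47007  P=1,RW=1,US=1,PS=0
  ⇒ phys 0x471A0  [2 reads]

TLB: [["0x3613", "0x37"], ["0x3800", "0x47"]]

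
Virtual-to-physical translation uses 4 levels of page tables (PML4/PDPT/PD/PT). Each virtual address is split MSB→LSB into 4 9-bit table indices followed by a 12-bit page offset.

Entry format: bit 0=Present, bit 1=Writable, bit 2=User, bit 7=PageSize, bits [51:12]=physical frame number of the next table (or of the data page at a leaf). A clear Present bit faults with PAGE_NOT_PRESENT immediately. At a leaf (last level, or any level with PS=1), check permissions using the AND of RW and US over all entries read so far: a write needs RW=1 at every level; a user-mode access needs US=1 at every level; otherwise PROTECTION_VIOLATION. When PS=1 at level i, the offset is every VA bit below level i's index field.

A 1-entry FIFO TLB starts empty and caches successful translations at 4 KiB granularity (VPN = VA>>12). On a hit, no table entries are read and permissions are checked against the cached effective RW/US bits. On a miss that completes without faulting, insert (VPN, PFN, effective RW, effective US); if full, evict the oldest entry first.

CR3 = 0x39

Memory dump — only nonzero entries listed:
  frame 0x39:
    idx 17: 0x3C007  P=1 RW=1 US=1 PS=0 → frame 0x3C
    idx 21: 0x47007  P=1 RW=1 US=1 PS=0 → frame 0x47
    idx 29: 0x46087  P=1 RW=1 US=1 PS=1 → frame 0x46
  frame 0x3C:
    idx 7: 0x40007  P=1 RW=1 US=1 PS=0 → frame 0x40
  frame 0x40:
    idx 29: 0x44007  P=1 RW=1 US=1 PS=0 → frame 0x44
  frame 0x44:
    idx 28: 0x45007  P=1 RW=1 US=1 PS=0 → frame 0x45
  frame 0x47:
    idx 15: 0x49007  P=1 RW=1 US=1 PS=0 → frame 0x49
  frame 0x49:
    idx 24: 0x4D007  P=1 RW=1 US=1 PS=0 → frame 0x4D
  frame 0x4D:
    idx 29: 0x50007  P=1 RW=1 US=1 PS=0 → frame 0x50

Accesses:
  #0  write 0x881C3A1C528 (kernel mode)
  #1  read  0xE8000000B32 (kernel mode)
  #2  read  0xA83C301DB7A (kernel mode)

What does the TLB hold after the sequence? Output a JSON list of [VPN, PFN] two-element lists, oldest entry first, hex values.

Trace:
#0 VA=0x881C3A1C528 (w,kernel):
  L0: frame=0x39 idx=17 entry=0x3C007 [P=1 RW=1 US=1 PS=0]
  L1: frame=0x3C idx=7 entry=0x40007 [P=1 RW=1 US=1 PS=0]
  L2: frame=0x40 idx=29 entry=0x44007 [P=1 RW=1 US=1 PS=0]
  L3: frame=0x44 idx=28 entry=0x45007 [P=1 RW=1 US=1 PS=0]
  ⇒ phys 0x45528  [4 reads]
#1 VA=0xE8000000B32 (r,kernel):
  L0: frame=0x39 idx=29 entry=0x46087 [P=1 RW=1 US=1 PS=1]
  ⇒ phys 0x46B32 (huge @L0)  [1 reads]
#2 VA=0xA83C301DB7A (r,kernel):
  L0: frame=0x39 idx=21 entry=0x47007 [P=1 RW=1 US=1 PS=0]
  L1: frame=0x47 idx=15 entry=0x49007 [P=1 RW=1 US=1 PS=0]
  L2: frame=0x49 idx=24 entry=0x4D007 [P=1 RW=1 US=1 PS=0]
  L3: frame=0x4D idx=29 entry=0x50007 [P=1 RW=1 US=1 PS=0]
  ⇒ phys 0x50B7A  [4 reads]

TLB: [["0xA83C301D", "0x50"]]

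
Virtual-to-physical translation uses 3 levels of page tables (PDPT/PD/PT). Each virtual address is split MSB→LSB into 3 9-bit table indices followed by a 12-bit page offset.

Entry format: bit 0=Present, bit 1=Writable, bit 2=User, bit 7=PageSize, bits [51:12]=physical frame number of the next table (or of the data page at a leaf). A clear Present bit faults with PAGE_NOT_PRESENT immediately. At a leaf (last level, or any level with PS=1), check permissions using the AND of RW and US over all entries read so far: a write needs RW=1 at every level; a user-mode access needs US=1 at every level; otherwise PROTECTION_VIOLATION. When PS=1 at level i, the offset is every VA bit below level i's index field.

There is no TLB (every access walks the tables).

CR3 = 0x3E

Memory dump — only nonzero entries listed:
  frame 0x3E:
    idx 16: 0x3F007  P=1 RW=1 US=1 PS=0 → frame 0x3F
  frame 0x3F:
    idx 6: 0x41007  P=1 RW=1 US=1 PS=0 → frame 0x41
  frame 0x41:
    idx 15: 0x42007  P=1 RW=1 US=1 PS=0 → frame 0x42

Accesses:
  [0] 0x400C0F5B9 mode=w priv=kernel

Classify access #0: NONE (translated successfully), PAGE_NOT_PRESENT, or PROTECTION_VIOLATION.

Trace:
#0 VA=0x400C0F5B9 (w,kernel):
  [0] read 0x3E idx=16: raw=0x3F007 flags P=1 W=1 U=1 S=0
  [1] read 0x3F idx=6: raw=0x41007 flags P=1 W=1 U=1 S=0
  [2] read 0x41 idx=15: raw=0x42007 flags P=1 W=1 U=1 S=0
  ✓ 0x425B9  — 3 lookups

Access #0 fault: NONE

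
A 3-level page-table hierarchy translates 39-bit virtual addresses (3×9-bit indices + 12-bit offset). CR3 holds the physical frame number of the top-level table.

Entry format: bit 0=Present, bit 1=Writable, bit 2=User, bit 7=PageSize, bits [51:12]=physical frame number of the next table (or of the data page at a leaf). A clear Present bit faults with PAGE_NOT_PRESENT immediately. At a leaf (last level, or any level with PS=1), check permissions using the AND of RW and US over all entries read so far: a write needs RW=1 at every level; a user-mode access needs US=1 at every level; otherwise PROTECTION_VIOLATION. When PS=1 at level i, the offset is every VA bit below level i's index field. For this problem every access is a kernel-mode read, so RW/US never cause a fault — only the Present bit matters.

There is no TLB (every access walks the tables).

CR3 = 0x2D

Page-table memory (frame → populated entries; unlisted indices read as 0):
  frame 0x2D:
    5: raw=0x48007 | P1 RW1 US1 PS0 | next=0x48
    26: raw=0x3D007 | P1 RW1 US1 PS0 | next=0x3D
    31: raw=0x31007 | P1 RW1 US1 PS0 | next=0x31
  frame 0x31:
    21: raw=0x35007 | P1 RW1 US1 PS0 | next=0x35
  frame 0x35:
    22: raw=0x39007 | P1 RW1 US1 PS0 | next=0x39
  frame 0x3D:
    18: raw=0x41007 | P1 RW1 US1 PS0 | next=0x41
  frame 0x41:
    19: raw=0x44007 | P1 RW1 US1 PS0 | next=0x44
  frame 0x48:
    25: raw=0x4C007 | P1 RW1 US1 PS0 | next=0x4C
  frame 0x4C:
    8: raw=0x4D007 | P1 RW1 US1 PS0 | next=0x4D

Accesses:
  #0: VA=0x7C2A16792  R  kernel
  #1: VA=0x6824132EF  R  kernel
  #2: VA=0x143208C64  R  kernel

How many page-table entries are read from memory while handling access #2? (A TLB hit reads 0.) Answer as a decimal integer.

Trace:
#0 VA=0x7C2A16792 (r,kernel):
  [0] read 0x2D idx=31: raw=0x31007 flags P=1 W=1 U=1 S=0
  [1] read 0x31 idx=21: raw=0x35007 flags P=1 W=1 U=1 S=0
  [2] read 0x35 idx=22: raw=0x39007 flags P=1 W=1 U=1 S=0
  ✓ 0x39792  — 3 lookups
#1 VA=0x6824132EF (r,kernel):
  [0] read 0x2D idx=26: raw=0x3D007 flags P=1 W=1 U=1 S=0
  [1] read 0x3D idx=18: raw=0x41007 flags P=1 W=1 U=1 S=0
  [2] read 0x41 idx=19: raw=0x44007 flags P=1 W=1 U=1 S=0
  ✓ 0x442EF  — 3 lookups
#2 VA=0x143208C64 (r,kernel):
  [0] read 0x2D idx=5: raw=0x48007 flags P=1 W=1 U=1 S=0
  [1] read 0x48 idx=25: raw=0x4C007 flags P=1 W=1 U=1 S=0
  [2] read 0x4C idx=8: raw=0x4D007 flags P=1 W=1 U=1 S=0
  ✓ 0x4DC64  — 3 lookups

Entries read for #2: 3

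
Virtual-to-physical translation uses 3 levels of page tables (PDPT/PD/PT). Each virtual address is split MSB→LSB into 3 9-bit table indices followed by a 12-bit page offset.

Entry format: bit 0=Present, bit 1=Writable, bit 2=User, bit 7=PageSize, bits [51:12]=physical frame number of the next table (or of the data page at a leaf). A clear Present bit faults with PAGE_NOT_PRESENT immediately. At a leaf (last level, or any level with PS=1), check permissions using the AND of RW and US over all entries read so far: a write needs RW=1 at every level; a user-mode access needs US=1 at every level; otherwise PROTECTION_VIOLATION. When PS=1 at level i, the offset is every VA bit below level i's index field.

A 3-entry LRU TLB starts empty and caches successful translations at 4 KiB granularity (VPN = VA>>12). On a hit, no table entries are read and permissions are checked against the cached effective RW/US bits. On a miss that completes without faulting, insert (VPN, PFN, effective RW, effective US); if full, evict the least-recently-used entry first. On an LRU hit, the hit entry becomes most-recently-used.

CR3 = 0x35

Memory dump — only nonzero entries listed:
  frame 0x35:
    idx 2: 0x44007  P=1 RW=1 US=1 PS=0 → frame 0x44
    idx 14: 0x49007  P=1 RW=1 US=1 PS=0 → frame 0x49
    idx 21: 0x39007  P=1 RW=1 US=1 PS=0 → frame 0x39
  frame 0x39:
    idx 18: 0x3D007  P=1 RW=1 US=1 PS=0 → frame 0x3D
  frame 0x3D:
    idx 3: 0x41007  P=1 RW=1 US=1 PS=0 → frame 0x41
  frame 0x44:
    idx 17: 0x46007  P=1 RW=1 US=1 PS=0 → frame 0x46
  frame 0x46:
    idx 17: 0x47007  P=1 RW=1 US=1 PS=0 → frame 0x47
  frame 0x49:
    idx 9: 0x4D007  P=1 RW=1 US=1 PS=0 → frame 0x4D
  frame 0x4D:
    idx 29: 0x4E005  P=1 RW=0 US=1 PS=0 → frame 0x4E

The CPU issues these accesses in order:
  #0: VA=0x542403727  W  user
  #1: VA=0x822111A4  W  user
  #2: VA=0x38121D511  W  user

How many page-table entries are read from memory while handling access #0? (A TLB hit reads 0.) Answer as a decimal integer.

Trace:
#0 VA=0x542403727 (w,user):
  [0] read 0x35 idx=21: raw=0x39007 flags P=1 W=1 U=1 S=0
  [1] read 0x39 idx=18: raw=0x3D007 flags P=1 W=1 U=1 S=0
  [2] read 0x3D idx=3: raw=0x41007 flags P=1 W=1 U=1 S=0
  → PA=0x41727  (3 entries read)
#1 VA=0x822111A4 (w,user):
  [0] read 0x35 idx=2: raw=0x44007 flags P=1 W=1 U=1 S=0
  [1] read 0x44 idx=17: raw=0x46007 flags P=1 W=1 U=1 S=0
  [2] read 0x46 idx=17: raw=0x47007 flags P=1 W=1 U=1 S=0
  → PA=0x471A4  (3 entries read)
#2 VA=0x38121D511 (w,user):
  [0] read 0x35 idx=14: raw=0x49007 flags P=1 W=1 U=1 S=0
  [1] read 0x49 idx=9: raw=0x4D007 flags P=1 W=1 U=1 S=0
  [2] read 0x4D idx=29: raw=0x4E005 flags P=1 W=0 U=1 S=0
  ✗ PROTECTION_VIOLATION  [3 reads]

Entries read for #0: 3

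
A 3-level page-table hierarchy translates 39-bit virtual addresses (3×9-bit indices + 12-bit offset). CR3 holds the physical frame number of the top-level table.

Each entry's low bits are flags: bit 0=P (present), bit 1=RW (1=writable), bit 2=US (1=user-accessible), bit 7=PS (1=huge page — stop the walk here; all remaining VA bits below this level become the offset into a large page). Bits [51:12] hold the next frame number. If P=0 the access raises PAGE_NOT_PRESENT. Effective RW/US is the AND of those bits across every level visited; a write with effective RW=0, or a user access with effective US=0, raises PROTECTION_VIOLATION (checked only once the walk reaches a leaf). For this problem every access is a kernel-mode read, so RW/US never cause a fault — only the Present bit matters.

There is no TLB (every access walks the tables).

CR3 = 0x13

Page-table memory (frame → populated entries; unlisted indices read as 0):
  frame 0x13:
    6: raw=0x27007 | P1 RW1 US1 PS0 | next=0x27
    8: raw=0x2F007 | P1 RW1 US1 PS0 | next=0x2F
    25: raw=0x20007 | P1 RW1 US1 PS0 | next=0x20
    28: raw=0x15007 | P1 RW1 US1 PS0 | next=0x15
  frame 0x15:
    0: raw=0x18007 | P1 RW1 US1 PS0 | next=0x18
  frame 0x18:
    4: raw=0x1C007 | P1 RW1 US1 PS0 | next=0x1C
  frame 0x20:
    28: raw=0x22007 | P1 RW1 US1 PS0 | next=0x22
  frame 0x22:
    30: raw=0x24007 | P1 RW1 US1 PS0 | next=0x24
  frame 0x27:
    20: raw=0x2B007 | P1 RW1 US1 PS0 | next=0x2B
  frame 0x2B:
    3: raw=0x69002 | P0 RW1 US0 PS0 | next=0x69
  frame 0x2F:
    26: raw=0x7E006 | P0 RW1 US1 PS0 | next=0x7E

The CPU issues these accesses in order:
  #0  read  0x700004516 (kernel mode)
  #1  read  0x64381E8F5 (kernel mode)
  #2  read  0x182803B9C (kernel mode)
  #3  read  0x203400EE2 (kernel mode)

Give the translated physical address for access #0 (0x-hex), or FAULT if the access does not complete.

Per-access translation:
#0 VA=0x700004516 (r,kernel):
  [0] read 0x13 idx=28: raw=0x15007 flags P=1 W=1 U=1 S=0
  [1] read 0x15 idx=0: raw=0x18007 flags P=1 W=1 U=1 S=0
  [2] read 0x18 idx=4: raw=0x1C007 flags P=1 W=1 U=1 S=0
  ✓ 0x1C516  — 3 lookups
#1 VA=0x64381E8F5 (r,kernel):
  [0] read 0x13 idx=25: raw=0x20007 flags P=1 W=1 U=1 S=0
  [1] read 0x20 idx=28: raw=0x22007 flags P=1 W=1 U=1 S=0
  [2] read 0x22 idx=30: raw=0x24007 flags P=1 W=1 U=1 S=0
  ✓ 0x248F5  — 3 lookups
#2 VA=0x182803B9C (r,kernel):
  [0] read 0x13 idx=6: raw=0x27007 flags P=1 W=1 U=1 S=0
  [1] read 0x27 idx=20: raw=0x2B007 flags P=1 W=1 U=1 S=0
  [2] read 0x2B idx=3: raw=0x69002 flags P=0 W=1 U=0 S=0
  → PAGE_NOT_PRESENT  (3 entries read)
#3 VA=0x203400EE2 (r,kernel):
  [0] read 0x13 idx=8: raw=0x2F007 flags P=1 W=1 U=1 S=0
  [1] read 0x2F idx=26: raw=0x7E006 flags P=0 W=1 U=1 S=0
  → PAGE_NOT_PRESENT  (2 entries read)

Access #0 PA: 0x1C516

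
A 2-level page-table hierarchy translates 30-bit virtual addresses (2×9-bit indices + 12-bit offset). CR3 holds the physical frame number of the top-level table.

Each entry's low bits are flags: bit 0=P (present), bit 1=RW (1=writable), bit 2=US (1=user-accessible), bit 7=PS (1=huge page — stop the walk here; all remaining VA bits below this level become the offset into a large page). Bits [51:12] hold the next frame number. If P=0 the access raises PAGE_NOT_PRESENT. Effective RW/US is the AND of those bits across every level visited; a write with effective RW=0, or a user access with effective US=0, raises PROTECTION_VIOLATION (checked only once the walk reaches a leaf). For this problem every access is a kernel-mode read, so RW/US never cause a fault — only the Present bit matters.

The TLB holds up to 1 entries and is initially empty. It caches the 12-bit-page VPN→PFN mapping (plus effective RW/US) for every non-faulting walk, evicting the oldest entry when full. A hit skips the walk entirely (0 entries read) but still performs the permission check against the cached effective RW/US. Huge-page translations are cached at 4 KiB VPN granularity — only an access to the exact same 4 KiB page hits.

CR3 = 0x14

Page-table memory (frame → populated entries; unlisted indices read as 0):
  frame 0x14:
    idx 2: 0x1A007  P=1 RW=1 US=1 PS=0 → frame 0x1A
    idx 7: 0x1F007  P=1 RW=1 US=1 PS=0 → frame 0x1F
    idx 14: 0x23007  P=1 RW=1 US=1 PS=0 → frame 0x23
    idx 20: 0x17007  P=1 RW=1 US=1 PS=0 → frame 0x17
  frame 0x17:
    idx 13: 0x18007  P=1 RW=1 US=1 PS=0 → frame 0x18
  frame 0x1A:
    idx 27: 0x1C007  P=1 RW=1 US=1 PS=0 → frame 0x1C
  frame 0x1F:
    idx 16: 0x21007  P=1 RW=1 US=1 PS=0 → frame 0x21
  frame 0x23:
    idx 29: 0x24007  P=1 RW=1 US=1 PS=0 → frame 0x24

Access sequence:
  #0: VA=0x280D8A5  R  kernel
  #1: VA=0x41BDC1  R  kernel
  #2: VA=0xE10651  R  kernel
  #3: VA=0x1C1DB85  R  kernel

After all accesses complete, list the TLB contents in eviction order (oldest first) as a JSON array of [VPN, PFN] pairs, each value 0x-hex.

Walk each access:
#0 VA=0x280D8A5 (r,kernel):
  L0 @0x14[20] → 0x17007  P=1,RW=1,US=1,PS=0
  L1 @0x17[13] → 0x18007  P=1,RW=1,US=1,PS=0
  ⇒ phys 0x188A5  [2 reads]
#1 VA=0x41BDC1 (r,kernel):
  L0 @0x14[2] → 0x1A007  P=1,RW=1,US=1,PS=0
  L1 @0x1A[27] → 0x1C007  P=1,RW=1,US=1,PS=0
  ⇒ phys 0x1CDC1  [2 reads]
#2 VA=0xE10651 (r,kernel):
  L0 @0x14[7] → 0x1F007  P=1,RW=1,US=1,PS=0
  L1 @0x1F[16] → 0x21007  P=1,RW=1,US=1,PS=0
  ⇒ phys 0x21651  [2 reads]
#3 VA=0x1C1DB85 (r,kernel):
  L0 @0x14[14] → 0x23007  P=1,RW=1,US=1,PS=0
  L1 @0x23[29] → 0x24007  P=1,RW=1,US=1,PS=0
  ⇒ phys 0x24B85  [2 reads]

TLB: [["0x1C1D", "0x24"]]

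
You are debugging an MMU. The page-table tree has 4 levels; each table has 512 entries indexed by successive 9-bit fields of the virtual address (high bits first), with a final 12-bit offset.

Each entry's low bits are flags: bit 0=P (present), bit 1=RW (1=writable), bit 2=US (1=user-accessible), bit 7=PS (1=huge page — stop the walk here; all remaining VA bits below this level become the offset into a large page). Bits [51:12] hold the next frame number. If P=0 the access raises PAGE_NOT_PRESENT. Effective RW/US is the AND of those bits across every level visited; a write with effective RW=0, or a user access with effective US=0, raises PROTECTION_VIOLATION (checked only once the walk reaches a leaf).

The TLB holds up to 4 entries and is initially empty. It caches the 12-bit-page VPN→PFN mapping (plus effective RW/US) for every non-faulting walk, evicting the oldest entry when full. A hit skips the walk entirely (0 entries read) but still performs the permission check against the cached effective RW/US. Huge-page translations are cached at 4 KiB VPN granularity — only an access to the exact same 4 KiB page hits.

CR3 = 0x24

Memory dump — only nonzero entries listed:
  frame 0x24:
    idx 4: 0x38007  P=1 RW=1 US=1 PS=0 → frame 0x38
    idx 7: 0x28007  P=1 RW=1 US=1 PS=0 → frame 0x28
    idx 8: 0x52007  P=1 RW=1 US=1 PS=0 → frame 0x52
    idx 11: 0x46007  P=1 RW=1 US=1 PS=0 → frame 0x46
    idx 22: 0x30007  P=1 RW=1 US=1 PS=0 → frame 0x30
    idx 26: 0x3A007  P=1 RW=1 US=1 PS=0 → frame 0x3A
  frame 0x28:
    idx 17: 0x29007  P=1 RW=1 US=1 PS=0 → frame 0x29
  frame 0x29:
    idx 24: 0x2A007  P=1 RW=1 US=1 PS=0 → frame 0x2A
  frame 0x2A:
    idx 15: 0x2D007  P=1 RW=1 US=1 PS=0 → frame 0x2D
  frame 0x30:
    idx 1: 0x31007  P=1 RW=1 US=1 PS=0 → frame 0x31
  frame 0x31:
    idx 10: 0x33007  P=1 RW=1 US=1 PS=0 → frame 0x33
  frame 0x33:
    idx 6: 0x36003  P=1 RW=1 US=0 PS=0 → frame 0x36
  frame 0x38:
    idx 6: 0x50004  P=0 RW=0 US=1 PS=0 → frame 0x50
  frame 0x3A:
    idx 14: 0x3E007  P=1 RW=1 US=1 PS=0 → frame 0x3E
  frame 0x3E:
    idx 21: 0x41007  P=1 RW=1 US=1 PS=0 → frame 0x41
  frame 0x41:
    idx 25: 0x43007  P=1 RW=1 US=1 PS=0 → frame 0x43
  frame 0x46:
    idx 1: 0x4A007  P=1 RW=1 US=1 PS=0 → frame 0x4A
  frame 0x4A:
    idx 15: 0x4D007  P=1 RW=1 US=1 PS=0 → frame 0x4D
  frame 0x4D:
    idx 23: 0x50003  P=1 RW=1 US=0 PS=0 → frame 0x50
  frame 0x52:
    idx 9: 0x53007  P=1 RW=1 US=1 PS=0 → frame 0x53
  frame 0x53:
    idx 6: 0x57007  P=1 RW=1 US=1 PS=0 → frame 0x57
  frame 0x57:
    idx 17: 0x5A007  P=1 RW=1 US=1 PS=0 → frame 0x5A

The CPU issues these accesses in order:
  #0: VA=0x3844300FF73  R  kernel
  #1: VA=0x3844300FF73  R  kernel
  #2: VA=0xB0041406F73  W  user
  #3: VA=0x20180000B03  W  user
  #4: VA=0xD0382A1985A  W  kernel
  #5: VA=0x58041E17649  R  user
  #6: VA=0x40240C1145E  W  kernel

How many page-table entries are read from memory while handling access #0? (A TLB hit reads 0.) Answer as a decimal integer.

Walk each access:
#0 VA=0x3844300FF73 (r,kernel):
  lvl0: tbl 0x24, slot 7 ⇒ 0x28007 (P1/RW1/US1/PS0)
  lvl1: tbl 0x28, slot 17 ⇒ 0x29007 (P1/RW1/US1/PS0)
  lvl2: tbl 0x29, slot 24 ⇒ 0x2A007 (P1/RW1/US1/PS0)
  lvl3: tbl 0x2A, slot 15 ⇒ 0x2D007 (P1/RW1/US1/PS0)
  ✓ 0x2DF73  — 4 lookups
#1 VA=0x3844300FF73 (r,kernel):
  TLB hit vpn=0x3844300F → PA=0x2DF73
#2 VA=0xB0041406F73 (w,user):
  lvl0: tbl 0x24, slot 22 ⇒ 0x30007 (P1/RW1/US1/PS0)
  lvl1: tbl 0x30, slot 1 ⇒ 0x31007 (P1/RW1/US1/PS0)
  lvl2: tbl 0x31, slot 10 ⇒ 0x33007 (P1/RW1/US1/PS0)
  lvl3: tbl 0x33, slot 6 ⇒ 0x36003 (P1/RW1/US0/PS0)
  ✗ PROTECTION_VIOLATION  [4 reads]
#3 VA=0x20180000B03 (w,user):
  lvl0: tbl 0x24, slot 4 ⇒ 0x38007 (P1/RW1/US1/PS0)
  lvl1: tbl 0x38, slot 6 ⇒ 0x50004 (P0/RW0/US1/PS0)
  ✗ PAGE_NOT_PRESENT  [2 reads]
#4 VA=0xD0382A1985A (w,kernel):
  lvl0: tbl 0x24, slot 26 ⇒ 0x3A007 (P1/RW1/US1/PS0)
  lvl1: tbl 0x3A, slot 14 ⇒ 0x3E007 (P1/RW1/US1/PS0)
  lvl2: tbl 0x3E, slot 21 ⇒ 0x41007 (P1/RW1/US1/PS0)
  lvl3: tbl 0x41, slot 25 ⇒ 0x43007 (P1/RW1/US1/PS0)
  ✓ 0x4385A  — 4 lookups
#5 VA=0x58041E17649 (r,user):
  lvl0: tbl 0x24, slot 11 ⇒ 0x46007 (P1/RW1/US1/PS0)
  lvl1: tbl 0x46, slot 1 ⇒ 0x4A007 (P1/RW1/US1/PS0)
  lvl2: tbl 0x4A, slot 15 ⇒ 0x4D007 (P1/RW1/US1/PS0)
  lvl3: tbl 0x4D, slot 23 ⇒ 0x50003 (P1/RW1/US0/PS0)
  ✗ PROTECTION_VIOLATION  [4 reads]
#6 VA=0x40240C1145E (w,kernel):
  lvl0: tbl 0x24, slot 8 ⇒ 0x52007 (P1/RW1/US1/PS0)
  lvl1: tbl 0x52, slot 9 ⇒ 0x53007 (P1/RW1/US1/PS0)
  lvl2: tbl 0x53, slot 6 ⇒ 0x57007 (P1/RW1/US1/PS0)
  lvl3: tbl 0x57, slot 17 ⇒ 0x5A007 (P1/RW1/US1/PS0)
  ✓ 0x5A45E  — 4 lookups

Entries read for #0: 4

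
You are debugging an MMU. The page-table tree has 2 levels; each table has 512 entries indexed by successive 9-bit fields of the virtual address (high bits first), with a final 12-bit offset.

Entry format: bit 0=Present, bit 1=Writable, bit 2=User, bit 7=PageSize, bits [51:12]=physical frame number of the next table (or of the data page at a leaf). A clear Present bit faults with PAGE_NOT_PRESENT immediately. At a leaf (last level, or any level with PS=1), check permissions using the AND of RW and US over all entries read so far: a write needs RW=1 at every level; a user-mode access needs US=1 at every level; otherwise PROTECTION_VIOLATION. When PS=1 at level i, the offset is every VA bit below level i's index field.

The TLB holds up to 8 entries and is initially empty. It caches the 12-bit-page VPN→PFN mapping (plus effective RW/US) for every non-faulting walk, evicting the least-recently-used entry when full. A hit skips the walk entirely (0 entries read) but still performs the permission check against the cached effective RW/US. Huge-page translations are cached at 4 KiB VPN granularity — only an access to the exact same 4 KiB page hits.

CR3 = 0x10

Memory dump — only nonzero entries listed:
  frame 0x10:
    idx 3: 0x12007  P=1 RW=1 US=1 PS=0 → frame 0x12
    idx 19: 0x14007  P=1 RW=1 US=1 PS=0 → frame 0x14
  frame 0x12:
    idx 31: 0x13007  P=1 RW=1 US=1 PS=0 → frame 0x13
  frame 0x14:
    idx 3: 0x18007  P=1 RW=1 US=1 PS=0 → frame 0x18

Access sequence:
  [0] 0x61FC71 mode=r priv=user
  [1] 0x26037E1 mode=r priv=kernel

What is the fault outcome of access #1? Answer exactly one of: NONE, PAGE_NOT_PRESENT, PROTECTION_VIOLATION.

Walk each access:
#0 VA=0x61FC71 (r,user):
  L0 @0x10[3] → 0x12007  P=1,RW=1,US=1,PS=0
  L1 @0x12[31] → 0x13007  P=1,RW=1,US=1,PS=0
  ✓ 0x13C71  — 2 lookups
#1 VA=0x26037E1 (r,kernel):
  L0 @0x10[19] → 0x14007  P=1,RW=1,US=1,PS=0
  L1 @0x14[3] → 0x18007  P=1,RW=1,US=1,PS=0
  ✓ 0x187E1  — 2 lookups

Access #1 fault: NONE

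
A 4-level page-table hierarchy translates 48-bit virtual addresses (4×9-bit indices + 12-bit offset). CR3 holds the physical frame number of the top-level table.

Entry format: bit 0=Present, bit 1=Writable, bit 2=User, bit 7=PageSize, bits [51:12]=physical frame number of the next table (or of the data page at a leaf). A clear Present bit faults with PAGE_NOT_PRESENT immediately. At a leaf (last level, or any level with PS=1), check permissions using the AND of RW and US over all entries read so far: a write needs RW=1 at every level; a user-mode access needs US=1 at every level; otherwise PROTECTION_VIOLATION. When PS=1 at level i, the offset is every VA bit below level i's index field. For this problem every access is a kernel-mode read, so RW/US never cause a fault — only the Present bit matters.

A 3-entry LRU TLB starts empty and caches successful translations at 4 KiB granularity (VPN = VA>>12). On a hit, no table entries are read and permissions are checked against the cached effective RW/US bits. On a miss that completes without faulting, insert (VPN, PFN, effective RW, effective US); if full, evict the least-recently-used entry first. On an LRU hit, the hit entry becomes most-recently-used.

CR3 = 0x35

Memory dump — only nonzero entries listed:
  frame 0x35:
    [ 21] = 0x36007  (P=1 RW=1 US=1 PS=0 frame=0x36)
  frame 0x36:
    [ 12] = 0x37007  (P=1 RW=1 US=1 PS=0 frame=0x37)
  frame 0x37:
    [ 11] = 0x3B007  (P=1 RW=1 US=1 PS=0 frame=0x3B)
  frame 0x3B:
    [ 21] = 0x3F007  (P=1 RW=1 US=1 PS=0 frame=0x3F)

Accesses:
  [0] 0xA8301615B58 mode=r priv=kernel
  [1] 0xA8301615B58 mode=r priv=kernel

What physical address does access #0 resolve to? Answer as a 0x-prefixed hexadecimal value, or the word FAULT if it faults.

Trace:
#0 VA=0xA8301615B58 (r,kernel):
  lvl0: tbl 0x35, slot 21 ⇒ 0x36007 (P1/RW1/US1/PS0)
  lvl1: tbl 0x36, slot 12 ⇒ 0x37007 (P1/RW1/US1/PS0)
  lvl2: tbl 0x37, slot 11 ⇒ 0x3B007 (P1/RW1/US1/PS0)
  lvl3: tbl 0x3B, slot 21 ⇒ 0x3F007 (P1/RW1/US1/PS0)
  → PA=0x3FB58  (4 entries read)
#1 VA=0xA8301615B58 (r,kernel):
  TLB hit vpn=0xA8301615 → PA=0x3FB58

Access #0 PA: 0x3FB58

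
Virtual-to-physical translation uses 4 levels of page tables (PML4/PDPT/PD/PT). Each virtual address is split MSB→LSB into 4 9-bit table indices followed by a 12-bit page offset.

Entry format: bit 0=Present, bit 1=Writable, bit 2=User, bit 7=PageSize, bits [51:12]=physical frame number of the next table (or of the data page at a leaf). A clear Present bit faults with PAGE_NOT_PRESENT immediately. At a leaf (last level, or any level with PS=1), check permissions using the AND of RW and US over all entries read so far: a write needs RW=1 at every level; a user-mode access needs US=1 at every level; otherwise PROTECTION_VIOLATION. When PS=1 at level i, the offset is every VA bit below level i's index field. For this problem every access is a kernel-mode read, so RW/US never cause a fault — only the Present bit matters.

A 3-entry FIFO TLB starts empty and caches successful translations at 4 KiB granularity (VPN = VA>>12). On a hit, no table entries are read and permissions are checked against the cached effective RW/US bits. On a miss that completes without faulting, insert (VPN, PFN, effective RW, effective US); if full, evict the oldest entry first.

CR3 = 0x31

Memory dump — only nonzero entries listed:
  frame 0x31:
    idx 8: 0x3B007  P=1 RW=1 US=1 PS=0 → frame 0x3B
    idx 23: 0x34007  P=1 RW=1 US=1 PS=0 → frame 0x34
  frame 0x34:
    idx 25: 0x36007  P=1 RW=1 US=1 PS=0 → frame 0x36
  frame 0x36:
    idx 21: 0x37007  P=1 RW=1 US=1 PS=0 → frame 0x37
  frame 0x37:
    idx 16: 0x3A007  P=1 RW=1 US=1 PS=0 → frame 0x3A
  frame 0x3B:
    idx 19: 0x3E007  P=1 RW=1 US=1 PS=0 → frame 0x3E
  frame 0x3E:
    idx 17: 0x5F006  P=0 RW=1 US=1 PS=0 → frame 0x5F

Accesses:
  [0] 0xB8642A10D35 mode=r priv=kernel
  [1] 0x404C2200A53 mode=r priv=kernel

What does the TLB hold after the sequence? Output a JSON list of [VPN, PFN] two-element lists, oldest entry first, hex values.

Trace:
#0 VA=0xB8642A10D35 (r,kernel):
  [0] read 0x31 idx=23: raw=0x34007 flags P=1 W=1 U=1 S=0
  [1] read 0x34 idx=25: raw=0x36007 flags P=1 W=1 U=1 S=0
  [2] read 0x36 idx=21: raw=0x37007 flags P=1 W=1 U=1 S=0
  [3] read 0x37 idx=16: raw=0x3A007 flags P=1 W=1 U=1 S=0
  → PA=0x3AD35  (4 entries read)
#1 VA=0x404C2200A53 (r,kernel):
  [0] read 0x31 idx=8: raw=0x3B007 flags P=1 W=1 U=1 S=0
  [1] read 0x3B idx=19: raw=0x3E007 flags P=1 W=1 U=1 S=0
  [2] read 0x3E idx=17: raw=0x5F006 flags P=0 W=1 U=1 S=0
  ✗ PAGE_NOT_PRESENT  [3 reads]

TLB: [["0xB8642A10", "0x3A"]]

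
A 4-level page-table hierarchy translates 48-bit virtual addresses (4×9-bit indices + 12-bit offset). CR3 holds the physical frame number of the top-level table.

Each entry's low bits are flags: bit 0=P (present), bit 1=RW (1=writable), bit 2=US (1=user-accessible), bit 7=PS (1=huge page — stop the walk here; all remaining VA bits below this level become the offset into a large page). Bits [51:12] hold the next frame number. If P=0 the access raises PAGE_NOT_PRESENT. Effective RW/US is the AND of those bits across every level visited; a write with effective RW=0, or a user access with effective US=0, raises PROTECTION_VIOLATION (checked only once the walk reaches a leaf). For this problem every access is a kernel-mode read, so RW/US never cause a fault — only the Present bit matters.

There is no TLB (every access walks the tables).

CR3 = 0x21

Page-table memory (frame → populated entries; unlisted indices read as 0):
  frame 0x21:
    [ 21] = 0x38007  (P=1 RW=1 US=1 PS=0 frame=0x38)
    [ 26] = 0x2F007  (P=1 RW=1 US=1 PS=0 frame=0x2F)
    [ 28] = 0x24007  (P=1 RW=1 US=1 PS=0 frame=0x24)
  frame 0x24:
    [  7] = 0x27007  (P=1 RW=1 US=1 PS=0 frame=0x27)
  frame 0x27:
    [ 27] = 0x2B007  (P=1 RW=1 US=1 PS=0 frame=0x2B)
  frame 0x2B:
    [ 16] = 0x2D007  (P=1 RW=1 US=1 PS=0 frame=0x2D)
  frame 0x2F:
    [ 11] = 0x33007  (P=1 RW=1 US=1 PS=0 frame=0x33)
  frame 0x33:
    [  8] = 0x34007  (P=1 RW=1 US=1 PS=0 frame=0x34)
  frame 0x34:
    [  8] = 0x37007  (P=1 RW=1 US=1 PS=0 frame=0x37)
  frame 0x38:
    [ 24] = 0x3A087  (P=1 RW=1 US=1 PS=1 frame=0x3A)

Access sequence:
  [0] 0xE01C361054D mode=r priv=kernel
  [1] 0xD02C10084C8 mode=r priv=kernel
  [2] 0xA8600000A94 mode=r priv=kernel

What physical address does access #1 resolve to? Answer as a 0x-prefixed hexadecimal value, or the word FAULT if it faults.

Trace:
#0 VA=0xE01C361054D (r,kernel):
  L0: frame=0x21 idx=28 entry=0x24007 [P=1 RW=1 US=1 PS=0]
  L1: frame=0x24 idx=7 entry=0x27007 [P=1 RW=1 US=1 PS=0]
  L2: frame=0x27 idx=27 entry=0x2B007 [P=1 RW=1 US=1 PS=0]
  L3: frame=0x2B idx=16 entry=0x2D007 [P=1 RW=1 US=1 PS=0]
  → PA=0x2D54D  (4 entries read)
#1 VA=0xD02C10084C8 (r,kernel):
  L0: frame=0x21 idx=26 entry=0x2F007 [P=1 RW=1 US=1 PS=0]
  L1: frame=0x2F idx=11 entry=0x33007 [P=1 RW=1 US=1 PS=0]
  L2: frame=0x33 idx=8 entry=0x34007 [P=1 RW=1 US=1 PS=0]
  L3: frame=0x34 idx=8 entry=0x37007 [P=1 RW=1 US=1 PS=0]
  → PA=0x374C8  (4 entries read)
#2 VA=0xA8600000A94 (r,kernel):
  L0: frame=0x21 idx=21 entry=0x38007 [P=1 RW=1 US=1 PS=0]
  L1: frame=0x38 idx=24 entry=0x3A087 [P=1 RW=1 US=1 PS=1]
  → PA=0x3AA94 (huge @L1)  (2 entries read)

Access #1 PA: 0x374C8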